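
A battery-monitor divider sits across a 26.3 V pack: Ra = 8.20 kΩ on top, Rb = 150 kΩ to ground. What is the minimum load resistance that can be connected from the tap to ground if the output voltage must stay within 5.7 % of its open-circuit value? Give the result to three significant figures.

R_L(min) ≈ 129 kΩ

Output resistance R_th = Ra‖Rb = (8.20 × 150)/158.2 = 7.775 kΩ.
The fractional drop is R_th/(R_th + R_L); requiring this ≤ 0.0570 gives R_L ≥ R_th(1/0.0570 − 1) = 7.775 × 16.54 = 129 kΩ.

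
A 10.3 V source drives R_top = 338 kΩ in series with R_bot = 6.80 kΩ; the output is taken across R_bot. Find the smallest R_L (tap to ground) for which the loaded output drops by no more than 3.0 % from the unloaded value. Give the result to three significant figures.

Output resistance R_th = R_top‖R_bot = (338 × 6.80)/344.8 = 6.666 kΩ.
The fractional drop is R_th/(R_th + R_L); requiring this ≤ 0.0300 gives R_L ≥ R_th(1/0.0300 − 1) = 6.666 × 32.33 = 216 kΩ.

R_L(min) ≈ 216 kΩ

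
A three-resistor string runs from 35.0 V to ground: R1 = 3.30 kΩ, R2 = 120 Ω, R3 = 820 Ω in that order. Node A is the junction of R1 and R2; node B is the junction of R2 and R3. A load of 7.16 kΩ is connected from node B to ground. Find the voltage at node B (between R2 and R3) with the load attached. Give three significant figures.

At node B, R3 is in parallel with the load: R3‖R_L = 735.7 Ω.
Below node A the resistance is R2 + (R3‖R_L) = 855.7 Ω, so V_A = 35.0 × 855.7/4156 = 7.207 V.
Then V_B = V_A × (R3‖R_L)/(R2 + R3‖R_L) = 7.207 × 735.7/855.7 = 6.20 V.

V ≈ 6.20 V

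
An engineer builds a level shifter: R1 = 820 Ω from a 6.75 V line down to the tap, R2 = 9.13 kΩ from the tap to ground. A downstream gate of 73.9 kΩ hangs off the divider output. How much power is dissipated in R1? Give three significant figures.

Total resistance from the source is R1 + (R2‖R_L) = 8946 Ω, so I = 6.75/8946 Ω = 0.7545 mA.
P = I²·R1 = (0.7545 mA)² × 820 Ω = 0.467 mW.

P ≈ 0.467 mW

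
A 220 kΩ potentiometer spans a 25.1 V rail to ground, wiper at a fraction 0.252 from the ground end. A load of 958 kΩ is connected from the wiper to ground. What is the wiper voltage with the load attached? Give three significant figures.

V ≈ 6.06 V

The wiper splits the pot into (1−α)R = 164.6 kΩ above and αR = 55.44 kΩ below.
Lower section ‖ load = 52.41 kΩ.
V_wiper = 25.1 × 52.41/(164.6 + 52.41) = 6.06 V.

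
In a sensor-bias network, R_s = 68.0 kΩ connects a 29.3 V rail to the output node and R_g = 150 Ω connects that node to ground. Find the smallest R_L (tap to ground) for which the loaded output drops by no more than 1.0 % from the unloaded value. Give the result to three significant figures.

R_L(min) ≈ 14.8 kΩ

Output resistance R_th = R_s‖R_g = (68000 × 150)/68150 = 149.7 Ω.
The fractional drop is R_th/(R_th + R_L); requiring this ≤ 0.0100 gives R_L ≥ R_th(1/0.0100 − 1) = 149.7 × 99.00 = 14.8 kΩ.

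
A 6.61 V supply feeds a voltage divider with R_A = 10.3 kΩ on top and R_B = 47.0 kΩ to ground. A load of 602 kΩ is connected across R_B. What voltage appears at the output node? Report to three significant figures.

V_out ≈ 5.35 V

The load sits in parallel with R_B: R_B‖R_L = (47.0 × 602) / (47.0 + 602) = 43.60 kΩ.
V_out = 6.61 × 43.60 / (10.3 + 43.60) = 6.61 × 43.60/53.90 = 5.35 V.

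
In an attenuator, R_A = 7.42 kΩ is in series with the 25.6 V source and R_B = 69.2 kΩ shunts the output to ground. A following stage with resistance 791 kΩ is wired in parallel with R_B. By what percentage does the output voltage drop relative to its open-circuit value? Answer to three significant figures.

0.840 %

The divider's output (Thévenin) resistance is R_A‖R_B = 6.701 kΩ.
Fractional drop under load = R_th/(R_th + R_L) = 6.701 / (6.701 + 791) = 0.008401.
So the output falls by 0.840 %.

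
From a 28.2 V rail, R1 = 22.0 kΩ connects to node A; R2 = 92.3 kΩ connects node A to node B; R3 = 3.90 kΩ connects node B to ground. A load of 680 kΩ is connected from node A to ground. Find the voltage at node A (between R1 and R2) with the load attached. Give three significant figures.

V ≈ 22.4 V

Below node A the series string R2+R3 = 96.20 kΩ sits in parallel with the 680 kΩ load: 84.28 kΩ.
V_A = 28.2 × 84.28/(22.0 + 84.28) = 22.4 V.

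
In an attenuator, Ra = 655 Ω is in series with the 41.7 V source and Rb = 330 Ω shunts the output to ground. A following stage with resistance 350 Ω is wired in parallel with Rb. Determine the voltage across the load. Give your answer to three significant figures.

The load sits in parallel with Rb: Rb‖R_L = (330 × 350) / (330 + 350) = 169.9 Ω.
V_out = 41.7 × 169.9 / (655 + 169.9) = 41.7 × 169.9/824.9 = 8.59 V.

V_out ≈ 8.59 V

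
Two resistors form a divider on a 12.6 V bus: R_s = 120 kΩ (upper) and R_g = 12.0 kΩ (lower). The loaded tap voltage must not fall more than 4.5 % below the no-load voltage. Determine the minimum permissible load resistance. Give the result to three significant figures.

R_L(min) ≈ 232 kΩ

Output resistance R_th = R_s‖R_g = (120 × 12.0)/132.0 = 10.91 kΩ.
The fractional drop is R_th/(R_th + R_L); requiring this ≤ 0.0450 gives R_L ≥ R_th(1/0.0450 − 1) = 10.91 × 21.22 = 232 kΩ.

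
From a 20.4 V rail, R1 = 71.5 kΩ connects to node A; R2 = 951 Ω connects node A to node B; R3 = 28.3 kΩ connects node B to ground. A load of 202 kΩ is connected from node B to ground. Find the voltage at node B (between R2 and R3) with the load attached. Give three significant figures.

At node B, R3 is in parallel with the load: R3‖R_L = 24820 Ω.
Below node A the resistance is R2 + (R3‖R_L) = 25770 Ω, so V_A = 20.4 × 25770/97270 = 5.405 V.
Then V_B = V_A × (R3‖R_L)/(R2 + R3‖R_L) = 5.405 × 24820/25770 = 5.21 V.

V ≈ 5.21 V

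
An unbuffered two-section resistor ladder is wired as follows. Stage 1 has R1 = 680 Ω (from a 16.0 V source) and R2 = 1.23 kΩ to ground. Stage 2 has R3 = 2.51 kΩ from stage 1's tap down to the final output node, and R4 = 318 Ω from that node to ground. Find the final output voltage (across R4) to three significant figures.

Stage 2 presents R3+R4 = 2828 Ω as a load on stage 1's tap.
Stage 1's lower leg becomes R2‖(R3+R4) = 857.2 Ω, so V_mid = 16.0 × 857.2/1537 = 8.922 V.
Stage 2 is itself unloaded: V_out = V_mid × R4/(R3+R4) = 8.922 × 318/2828 = 1.00 V.

V_out ≈ 1.00 V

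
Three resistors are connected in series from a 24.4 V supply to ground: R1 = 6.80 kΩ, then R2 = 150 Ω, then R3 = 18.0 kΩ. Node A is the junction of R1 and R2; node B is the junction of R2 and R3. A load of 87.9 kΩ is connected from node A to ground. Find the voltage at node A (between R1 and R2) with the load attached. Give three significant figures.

V ≈ 16.8 V

Below node A the series string R2+R3 = 18150 Ω sits in parallel with the 87900 Ω load: 15040 Ω.
V_A = 24.4 × 15040/(6800 + 15040) = 16.8 V.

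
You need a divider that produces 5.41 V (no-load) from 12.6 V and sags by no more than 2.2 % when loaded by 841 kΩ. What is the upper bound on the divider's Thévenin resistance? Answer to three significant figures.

Loading drop = R_th/(R_th + R_L) ≤ 0.0220, so R_th ≤ R_L · ε/(1−ε) = 841 kΩ × 0.0220/0.9780 = 18.9 kΩ.

R_th ≤ 18.9 kΩ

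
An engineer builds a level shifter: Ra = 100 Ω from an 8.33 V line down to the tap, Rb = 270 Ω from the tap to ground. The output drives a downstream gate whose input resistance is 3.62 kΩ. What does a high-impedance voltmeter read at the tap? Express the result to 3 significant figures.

The load sits in parallel with Rb: Rb‖R_L = (270 × 3620) / (270 + 3620) = 251.3 Ω.
V_out = 8.33 × 251.3 / (100 + 251.3) = 8.33 × 251.3/351.3 = 5.96 V.

V_out ≈ 5.96 V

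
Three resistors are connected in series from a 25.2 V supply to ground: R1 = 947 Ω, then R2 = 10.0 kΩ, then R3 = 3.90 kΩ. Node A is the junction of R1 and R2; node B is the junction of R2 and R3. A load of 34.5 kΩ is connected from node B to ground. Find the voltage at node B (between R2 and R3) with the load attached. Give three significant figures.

V ≈ 6.11 V

At node B, R3 is in parallel with the load: R3‖R_L = 3504 Ω.
Below node A the resistance is R2 + (R3‖R_L) = 13500 Ω, so V_A = 25.2 × 13500/14450 = 23.55 V.
Then V_B = V_A × (R3‖R_L)/(R2 + R3‖R_L) = 23.55 × 3504/13500 = 6.11 V.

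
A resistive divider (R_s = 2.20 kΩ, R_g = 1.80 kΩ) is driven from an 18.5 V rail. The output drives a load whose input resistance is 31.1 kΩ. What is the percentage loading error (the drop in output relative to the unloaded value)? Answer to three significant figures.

The divider's output (Thévenin) resistance is R_s‖R_g = 0.9900 kΩ.
Fractional drop under load = R_th/(R_th + R_L) = 0.9900 / (0.9900 + 31.1) = 0.03085.
So the output falls by 3.09 %.

3.09 %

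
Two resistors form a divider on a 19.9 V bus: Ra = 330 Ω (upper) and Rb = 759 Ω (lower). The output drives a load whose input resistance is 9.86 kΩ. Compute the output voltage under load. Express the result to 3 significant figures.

V_out ≈ 13.6 V

The load sits in parallel with Rb: Rb‖R_L = (759 × 9860) / (759 + 9860) = 704.7 Ω.
V_out = 19.9 × 704.7 / (330 + 704.7) = 19.9 × 704.7/1035 = 13.6 V.
(Unloaded it would have been 13.9 V.)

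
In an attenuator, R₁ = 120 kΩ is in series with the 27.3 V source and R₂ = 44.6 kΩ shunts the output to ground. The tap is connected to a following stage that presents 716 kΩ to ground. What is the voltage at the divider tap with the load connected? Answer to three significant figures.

V_out ≈ 7.08 V

The load sits in parallel with R₂: R₂‖R_L = (44.6 × 716) / (44.6 + 716) = 41.98 kΩ.
V_out = 27.3 × 41.98 / (120 + 41.98) = 27.3 × 41.98/162.0 = 7.08 V.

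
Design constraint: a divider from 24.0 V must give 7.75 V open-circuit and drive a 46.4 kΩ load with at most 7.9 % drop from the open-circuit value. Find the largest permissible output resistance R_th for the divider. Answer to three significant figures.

Loading drop = R_th/(R_th + R_L) ≤ 0.0790, so R_th ≤ R_L · ε/(1−ε) = 46.4 kΩ × 0.0790/0.9210 = 3.98 kΩ.
(Any R1, R2 with R2/(R1+R2) = 0.323 and R1‖R2 ≤ 3.98 kΩ will meet the spec.)

R_th ≤ 3.98 kΩ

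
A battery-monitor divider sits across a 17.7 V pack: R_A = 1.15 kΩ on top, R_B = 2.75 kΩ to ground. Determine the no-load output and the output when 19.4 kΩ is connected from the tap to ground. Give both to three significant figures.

Unloaded: 12.5 V; loaded: 12.0 V

Open-circuit: V = 17.7 × 2.75/(1.15 + 2.75) = 12.5 V.
With the load, R_B becomes R_B‖R_L = 2.409 kΩ, so V = 17.7 × 2.409/3.559 = 12.0 V.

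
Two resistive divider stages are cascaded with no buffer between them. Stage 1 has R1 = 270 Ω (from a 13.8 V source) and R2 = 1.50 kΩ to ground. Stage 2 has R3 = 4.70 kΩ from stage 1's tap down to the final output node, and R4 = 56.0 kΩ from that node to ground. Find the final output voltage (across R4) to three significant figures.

Stage 2 presents R3+R4 = 60700 Ω as a load on stage 1's tap.
Stage 1's lower leg becomes R2‖(R3+R4) = 1464 Ω, so V_mid = 13.8 × 1464/1734 = 11.65 V.
Stage 2 is itself unloaded: V_out = V_mid × R4/(R3+R4) = 11.65 × 56000/60700 = 10.7 V.

V_out ≈ 10.7 V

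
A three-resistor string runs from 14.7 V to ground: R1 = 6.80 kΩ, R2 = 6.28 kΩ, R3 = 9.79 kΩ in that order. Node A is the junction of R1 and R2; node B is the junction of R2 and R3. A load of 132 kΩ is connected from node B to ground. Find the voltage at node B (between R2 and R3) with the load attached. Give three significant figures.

At node B, R3 is in parallel with the load: R3‖R_L = 9.114 kΩ.
Below node A the resistance is R2 + (R3‖R_L) = 15.39 kΩ, so V_A = 14.7 × 15.39/22.19 = 10.20 V.
Then V_B = V_A × (R3‖R_L)/(R2 + R3‖R_L) = 10.20 × 9.114/15.39 = 6.04 V.

V ≈ 6.04 V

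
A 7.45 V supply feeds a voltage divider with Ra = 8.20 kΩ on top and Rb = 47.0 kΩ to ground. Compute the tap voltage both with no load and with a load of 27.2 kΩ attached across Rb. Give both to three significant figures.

Unloaded: 6.34 V; loaded: 5.05 V

Open-circuit: V = 7.45 × 47.0/(8.20 + 47.0) = 6.34 V.
With the load, Rb becomes Rb‖R_L = 17.23 kΩ, so V = 7.45 × 17.23/25.43 = 5.05 V.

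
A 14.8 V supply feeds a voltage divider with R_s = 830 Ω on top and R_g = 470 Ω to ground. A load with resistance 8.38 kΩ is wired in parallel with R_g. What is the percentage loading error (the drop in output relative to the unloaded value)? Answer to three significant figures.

The divider's output (Thévenin) resistance is R_s‖R_g = 300.1 Ω.
Fractional drop under load = R_th/(R_th + R_L) = 300.1 / (300.1 + 8380) = 0.03457.
So the output falls by 3.46 %.

3.46 %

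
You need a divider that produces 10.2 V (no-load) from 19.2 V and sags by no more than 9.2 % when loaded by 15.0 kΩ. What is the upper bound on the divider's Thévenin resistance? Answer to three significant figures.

R_th ≤ 1.52 kΩ

Loading drop = R_th/(R_th + R_L) ≤ 0.0920, so R_th ≤ R_L · ε/(1−ε) = 15.0 kΩ × 0.0920/0.9080 = 1.52 kΩ.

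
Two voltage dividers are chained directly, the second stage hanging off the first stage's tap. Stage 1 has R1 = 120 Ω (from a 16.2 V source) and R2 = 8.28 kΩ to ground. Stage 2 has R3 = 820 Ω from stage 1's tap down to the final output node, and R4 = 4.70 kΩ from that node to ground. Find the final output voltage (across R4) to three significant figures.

V_out ≈ 13.3 V

Stage 2 presents R3+R4 = 5520 Ω as a load on stage 1's tap.
Stage 1's lower leg becomes R2‖(R3+R4) = 3312 Ω, so V_mid = 16.2 × 3312/3432 = 15.63 V.
Stage 2 is itself unloaded: V_out = V_mid × R4/(R3+R4) = 15.63 × 4700/5520 = 13.3 V.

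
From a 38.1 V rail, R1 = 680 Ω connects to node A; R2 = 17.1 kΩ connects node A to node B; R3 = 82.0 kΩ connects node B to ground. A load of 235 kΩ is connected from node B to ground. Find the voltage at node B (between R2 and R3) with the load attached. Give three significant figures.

At node B, R3 is in parallel with the load: R3‖R_L = 60790 Ω.
Below node A the resistance is R2 + (R3‖R_L) = 77890 Ω, so V_A = 38.1 × 77890/78570 = 37.77 V.
Then V_B = V_A × (R3‖R_L)/(R2 + R3‖R_L) = 37.77 × 60790/77890 = 29.5 V.

V ≈ 29.5 V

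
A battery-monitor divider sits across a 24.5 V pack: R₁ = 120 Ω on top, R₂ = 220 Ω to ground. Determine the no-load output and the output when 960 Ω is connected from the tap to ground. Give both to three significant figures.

Open-circuit: V = 24.5 × 220/(120 + 220) = 15.9 V.
With the load, R₂ becomes R₂‖R_L = 179.0 Ω, so V = 24.5 × 179.0/299.0 = 14.7 V.

Unloaded: 15.9 V; loaded: 14.7 V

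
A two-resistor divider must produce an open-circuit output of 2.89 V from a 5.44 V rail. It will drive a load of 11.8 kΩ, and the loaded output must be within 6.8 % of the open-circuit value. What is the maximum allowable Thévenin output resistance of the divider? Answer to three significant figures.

R_th ≤ 861 Ω

Loading drop = R_th/(R_th + R_L) ≤ 0.0680, so R_th ≤ R_L · ε/(1−ε) = 11.8 kΩ × 0.0680/0.9320 = 861 Ω.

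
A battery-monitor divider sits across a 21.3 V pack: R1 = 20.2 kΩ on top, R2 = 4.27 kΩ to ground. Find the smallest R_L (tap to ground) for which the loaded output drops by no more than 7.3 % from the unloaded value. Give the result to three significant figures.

Output resistance R_th = R1‖R2 = (20.2 × 4.27)/24.47 = 3.525 kΩ.
The fractional drop is R_th/(R_th + R_L); requiring this ≤ 0.0730 gives R_L ≥ R_th(1/0.0730 − 1) = 3.525 × 12.70 = 44.8 kΩ.

R_L(min) ≈ 44.8 kΩ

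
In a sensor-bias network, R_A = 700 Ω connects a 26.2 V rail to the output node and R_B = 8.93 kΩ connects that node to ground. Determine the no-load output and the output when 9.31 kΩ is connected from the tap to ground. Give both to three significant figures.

Open-circuit: V = 26.2 × 8930/(700 + 8930) = 24.3 V.
With the load, R_B becomes R_B‖R_L = 4558 Ω, so V = 26.2 × 4558/5258 = 22.7 V.

Unloaded: 24.3 V; loaded: 22.7 V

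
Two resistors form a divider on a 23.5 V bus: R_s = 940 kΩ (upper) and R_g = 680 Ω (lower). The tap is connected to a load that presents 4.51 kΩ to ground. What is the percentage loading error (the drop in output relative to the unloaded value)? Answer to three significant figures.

13.1 %

The divider's output (Thévenin) resistance is R_s‖R_g = 679.5 Ω.
Fractional drop under load = R_th/(R_th + R_L) = 679.5 / (679.5 + 4510) = 0.1309.
So the output falls by 13.1 %.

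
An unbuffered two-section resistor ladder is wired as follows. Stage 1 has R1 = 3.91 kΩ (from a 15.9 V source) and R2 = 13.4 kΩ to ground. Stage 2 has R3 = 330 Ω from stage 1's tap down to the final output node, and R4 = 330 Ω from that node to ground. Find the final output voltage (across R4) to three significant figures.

Stage 2 presents R3+R4 = 660.0 Ω as a load on stage 1's tap.
Stage 1's lower leg becomes R2‖(R3+R4) = 629.0 Ω, so V_mid = 15.9 × 629.0/4539 = 2.203 V.
Stage 2 is itself unloaded: V_out = V_mid × R4/(R3+R4) = 2.203 × 330/660.0 = 1.10 V.

V_out ≈ 1.10 V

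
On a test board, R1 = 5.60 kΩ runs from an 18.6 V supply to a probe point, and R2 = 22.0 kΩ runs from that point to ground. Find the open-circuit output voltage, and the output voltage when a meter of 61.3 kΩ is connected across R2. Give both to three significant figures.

Unloaded: 14.8 V; loaded: 13.8 V

Open-circuit: V = 18.6 × 22.0/(5.60 + 22.0) = 14.8 V.
With the load, R2 becomes R2‖R_L = 16.19 kΩ, so V = 18.6 × 16.19/21.79 = 13.8 V.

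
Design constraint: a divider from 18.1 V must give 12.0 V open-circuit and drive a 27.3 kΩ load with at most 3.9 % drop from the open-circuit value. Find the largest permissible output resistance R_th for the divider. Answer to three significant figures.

R_th ≤ 1.11 kΩ

Loading drop = R_th/(R_th + R_L) ≤ 0.0390, so R_th ≤ R_L · ε/(1−ε) = 27.3 kΩ × 0.0390/0.9610 = 1.11 kΩ.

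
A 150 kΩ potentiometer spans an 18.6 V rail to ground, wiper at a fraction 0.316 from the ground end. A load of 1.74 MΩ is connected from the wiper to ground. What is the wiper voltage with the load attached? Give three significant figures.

The wiper splits the pot into (1−α)R = 102.6 kΩ above and αR = 47.40 kΩ below.
Lower section ‖ load = 46.14 kΩ.
V_wiper = 18.6 × 46.14/(102.6 + 46.14) = 5.77 V.

V ≈ 5.77 V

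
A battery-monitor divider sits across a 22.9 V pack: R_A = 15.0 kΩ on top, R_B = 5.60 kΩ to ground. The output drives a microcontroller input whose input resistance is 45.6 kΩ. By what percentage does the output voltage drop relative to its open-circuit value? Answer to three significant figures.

Unloaded V = 22.9 × 5.60/20.60 = 6.2252 V.
Loaded: R_B‖R_L = 4.987 kΩ, giving V = 22.9 × 4.987/19.99 = 5.7143 V.
Drop = (6.2252 − 5.7143) / 6.2252 = 8.21 %.

8.21 %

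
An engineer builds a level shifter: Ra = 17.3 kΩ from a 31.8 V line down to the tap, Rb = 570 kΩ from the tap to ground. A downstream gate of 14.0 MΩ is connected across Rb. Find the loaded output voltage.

V_out ≈ 30.8 V

The load sits in parallel with Rb: Rb‖R_L = (570 × 14000) / (570 + 14000) = 547.7 kΩ.
V_out = 31.8 × 547.7 / (17.3 + 547.7) = 31.8 × 547.7/565.0 = 30.8 V.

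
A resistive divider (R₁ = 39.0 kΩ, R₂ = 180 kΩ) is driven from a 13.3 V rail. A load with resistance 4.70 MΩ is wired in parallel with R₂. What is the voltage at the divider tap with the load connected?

V_out ≈ 10.9 V

The load sits in parallel with R₂: R₂‖R_L = (180 × 4700) / (180 + 4700) = 173.4 kΩ.
V_out = 13.3 × 173.4 / (39.0 + 173.4) = 13.3 × 173.4/212.4 = 10.9 V.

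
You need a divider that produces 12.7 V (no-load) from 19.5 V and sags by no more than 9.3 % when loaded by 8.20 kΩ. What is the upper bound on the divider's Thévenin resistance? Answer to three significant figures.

R_th ≤ 841 Ω

Loading drop = R_th/(R_th + R_L) ≤ 0.0930, so R_th ≤ R_L · ε/(1−ε) = 8.20 kΩ × 0.0930/0.9070 = 841 Ω.
(Any R1, R2 with R2/(R1+R2) = 0.651 and R1‖R2 ≤ 841 Ω will meet the spec.)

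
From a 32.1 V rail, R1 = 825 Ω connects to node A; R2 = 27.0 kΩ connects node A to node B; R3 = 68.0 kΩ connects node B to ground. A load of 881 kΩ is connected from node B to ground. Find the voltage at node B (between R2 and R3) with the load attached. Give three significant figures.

V ≈ 22.3 V

At node B, R3 is in parallel with the load: R3‖R_L = 63130 Ω.
Below node A the resistance is R2 + (R3‖R_L) = 90130 Ω, so V_A = 32.1 × 90130/90950 = 31.81 V.
Then V_B = V_A × (R3‖R_L)/(R2 + R3‖R_L) = 31.81 × 63130/90130 = 22.3 V.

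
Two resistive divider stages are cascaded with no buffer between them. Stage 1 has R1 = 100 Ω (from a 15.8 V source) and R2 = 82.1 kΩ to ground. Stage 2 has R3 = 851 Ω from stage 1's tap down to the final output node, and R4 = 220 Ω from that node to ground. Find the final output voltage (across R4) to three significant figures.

V_out ≈ 2.97 V

Stage 2 presents R3+R4 = 1071 Ω as a load on stage 1's tap.
Stage 1's lower leg becomes R2‖(R3+R4) = 1057 Ω, so V_mid = 15.8 × 1057/1157 = 14.43 V.
Stage 2 is itself unloaded: V_out = V_mid × R4/(R3+R4) = 14.43 × 220/1071 = 2.97 V.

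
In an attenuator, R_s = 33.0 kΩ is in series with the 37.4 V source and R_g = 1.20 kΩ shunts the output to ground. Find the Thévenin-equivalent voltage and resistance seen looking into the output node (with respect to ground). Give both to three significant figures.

V_th = 1.31 V, R_th = 1.16 kΩ

V_th is the open-circuit tap voltage: 37.4 × 1.20/(33.0 + 1.20) = 1.31 V.
With the supply zeroed, R_s and R_g appear in parallel from the tap: R_th = R_s‖R_g = (33.0 × 1.20)/34.20 = 1.16 kΩ.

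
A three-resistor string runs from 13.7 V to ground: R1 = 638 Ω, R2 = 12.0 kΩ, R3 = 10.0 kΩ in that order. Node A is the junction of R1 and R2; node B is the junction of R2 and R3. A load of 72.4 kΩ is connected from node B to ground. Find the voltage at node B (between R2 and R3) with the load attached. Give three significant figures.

V ≈ 5.62 V

At node B, R3 is in parallel with the load: R3‖R_L = 8786 Ω.
Below node A the resistance is R2 + (R3‖R_L) = 20790 Ω, so V_A = 13.7 × 20790/21420 = 13.29 V.
Then V_B = V_A × (R3‖R_L)/(R2 + R3‖R_L) = 13.29 × 8786/20790 = 5.62 V.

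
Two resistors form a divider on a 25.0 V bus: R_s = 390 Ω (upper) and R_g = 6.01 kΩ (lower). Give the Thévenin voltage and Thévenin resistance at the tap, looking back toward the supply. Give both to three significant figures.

V_th is the open-circuit tap voltage: 25.0 × 6010/(390 + 6010) = 23.5 V.
With the supply zeroed, R_s and R_g appear in parallel from the tap: R_th = R_s‖R_g = (390 × 6010)/6400 = 366 Ω.

V_th = 23.5 V, R_th = 366 Ω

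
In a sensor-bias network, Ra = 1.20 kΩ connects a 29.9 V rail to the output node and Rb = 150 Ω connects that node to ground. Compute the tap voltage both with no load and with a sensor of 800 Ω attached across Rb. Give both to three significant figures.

Open-circuit: V = 29.9 × 150/(1200 + 150) = 3.32 V.
With the load, Rb becomes Rb‖R_L = 126.3 Ω, so V = 29.9 × 126.3/1326 = 2.85 V.

Unloaded: 3.32 V; loaded: 2.85 V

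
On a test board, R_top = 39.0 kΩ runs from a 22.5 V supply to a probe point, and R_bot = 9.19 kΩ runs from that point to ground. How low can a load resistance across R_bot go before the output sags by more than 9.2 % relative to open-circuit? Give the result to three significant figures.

R_L(min) ≈ 73.4 kΩ

Output resistance R_th = R_top‖R_bot = (39.0 × 9.19)/48.19 = 7.437 kΩ.
The fractional drop is R_th/(R_th + R_L); requiring this ≤ 0.0920 gives R_L ≥ R_th(1/0.0920 − 1) = 7.437 × 9.870 = 73.4 kΩ.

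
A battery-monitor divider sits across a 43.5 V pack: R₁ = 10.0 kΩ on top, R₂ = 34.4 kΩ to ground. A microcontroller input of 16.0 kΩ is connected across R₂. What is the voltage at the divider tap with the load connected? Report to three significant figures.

V_out ≈ 22.7 V

The load sits in parallel with R₂: R₂‖R_L = (34.4 × 16.0) / (34.4 + 16.0) = 10.92 kΩ.
V_out = 43.5 × 10.92 / (10.0 + 10.92) = 43.5 × 10.92/20.92 = 22.7 V.
(Unloaded it would have been 33.7 V.)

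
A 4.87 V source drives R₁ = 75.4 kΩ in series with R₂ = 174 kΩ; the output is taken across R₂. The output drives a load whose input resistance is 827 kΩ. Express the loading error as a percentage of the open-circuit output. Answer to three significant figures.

5.98 %

The divider's output (Thévenin) resistance is R₁‖R₂ = 52.60 kΩ.
Fractional drop under load = R_th/(R_th + R_L) = 52.60 / (52.60 + 827) = 0.05980.
So the output falls by 5.98 %.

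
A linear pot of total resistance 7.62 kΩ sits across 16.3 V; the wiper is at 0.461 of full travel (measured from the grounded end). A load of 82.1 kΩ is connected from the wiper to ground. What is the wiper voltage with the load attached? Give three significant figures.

The wiper splits the pot into (1−α)R = 4.107 kΩ above and αR = 3.513 kΩ below.
Lower section ‖ load = 3.369 kΩ.
V_wiper = 16.3 × 3.369/(4.107 + 3.369) = 7.34 V.

V ≈ 7.34 V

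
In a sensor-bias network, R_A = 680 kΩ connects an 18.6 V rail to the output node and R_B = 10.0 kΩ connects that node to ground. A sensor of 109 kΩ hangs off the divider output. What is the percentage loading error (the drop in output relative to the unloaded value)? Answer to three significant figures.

Unloaded V = 18.6 × 10.0/690.0 = 0.26957 V.
Loaded: R_B‖R_L = 9.160 kΩ, giving V = 18.6 × 9.160/689.2 = 0.24721 V.
Drop = (0.26957 − 0.24721) / 0.26957 = 8.29 %.

8.29 %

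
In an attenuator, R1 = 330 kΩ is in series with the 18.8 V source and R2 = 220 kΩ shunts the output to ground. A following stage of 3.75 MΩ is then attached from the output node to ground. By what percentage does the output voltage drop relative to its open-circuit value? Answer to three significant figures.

The divider's output (Thévenin) resistance is R1‖R2 = 132.0 kΩ.
Fractional drop under load = R_th/(R_th + R_L) = 132.0 / (132.0 + 3750) = 0.03400.
So the output falls by 3.40 %.

3.40 %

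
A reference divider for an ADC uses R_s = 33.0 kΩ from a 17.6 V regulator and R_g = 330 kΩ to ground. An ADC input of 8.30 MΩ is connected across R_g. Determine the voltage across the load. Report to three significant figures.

V_out ≈ 15.9 V

The load sits in parallel with R_g: R_g‖R_L = (330 × 8300) / (330 + 8300) = 317.4 kΩ.
V_out = 17.6 × 317.4 / (33.0 + 317.4) = 17.6 × 317.4/350.4 = 15.9 V.
(Unloaded it would have been 16.0 V.)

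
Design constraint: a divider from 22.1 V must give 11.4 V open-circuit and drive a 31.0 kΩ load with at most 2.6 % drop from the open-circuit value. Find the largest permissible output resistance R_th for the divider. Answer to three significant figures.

R_th ≤ 828 Ω

Loading drop = R_th/(R_th + R_L) ≤ 0.0260, so R_th ≤ R_L · ε/(1−ε) = 31.0 kΩ × 0.0260/0.9740 = 828 Ω.
(Any R1, R2 with R2/(R1+R2) = 0.516 and R1‖R2 ≤ 828 Ω will meet the spec.)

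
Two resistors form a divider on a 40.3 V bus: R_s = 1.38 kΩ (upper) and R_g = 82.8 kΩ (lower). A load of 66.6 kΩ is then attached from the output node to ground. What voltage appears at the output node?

The load sits in parallel with R_g: R_g‖R_L = (82.8 × 66.6) / (82.8 + 66.6) = 36.91 kΩ.
V_out = 40.3 × 36.91 / (1.38 + 36.91) = 40.3 × 36.91/38.29 = 38.8 V.

V_out ≈ 38.8 V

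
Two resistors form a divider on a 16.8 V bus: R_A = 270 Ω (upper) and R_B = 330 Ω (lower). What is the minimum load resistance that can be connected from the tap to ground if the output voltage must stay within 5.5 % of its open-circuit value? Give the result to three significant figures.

Output resistance R_th = R_A‖R_B = (270 × 330)/600.0 = 148.5 Ω.
The fractional drop is R_th/(R_th + R_L); requiring this ≤ 0.0550 gives R_L ≥ R_th(1/0.0550 − 1) = 148.5 × 17.18 = 2.55 kΩ.

R_L(min) ≈ 2.55 kΩ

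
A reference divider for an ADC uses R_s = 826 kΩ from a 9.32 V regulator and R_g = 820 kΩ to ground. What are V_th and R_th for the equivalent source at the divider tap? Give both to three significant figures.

V_th is the open-circuit tap voltage: 9.32 × 820/(826 + 820) = 4.64 V.
With the supply zeroed, R_s and R_g appear in parallel from the tap: R_th = R_s‖R_g = (826 × 820)/1646 = 411 kΩ.

V_th = 4.64 V, R_th = 411 kΩ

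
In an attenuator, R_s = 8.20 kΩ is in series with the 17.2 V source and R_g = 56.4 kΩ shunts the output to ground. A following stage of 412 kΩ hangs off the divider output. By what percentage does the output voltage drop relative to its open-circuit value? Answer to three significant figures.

1.71 %

The divider's output (Thévenin) resistance is R_s‖R_g = 7.159 kΩ.
Fractional drop under load = R_th/(R_th + R_L) = 7.159 / (7.159 + 412) = 0.01708.
So the output falls by 1.71 %.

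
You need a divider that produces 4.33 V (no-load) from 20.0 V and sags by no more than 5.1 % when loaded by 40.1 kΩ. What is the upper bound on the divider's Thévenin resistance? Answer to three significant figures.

Loading drop = R_th/(R_th + R_L) ≤ 0.0510, so R_th ≤ R_L · ε/(1−ε) = 40.1 kΩ × 0.0510/0.9490 = 2.16 kΩ.

R_th ≤ 2.16 kΩ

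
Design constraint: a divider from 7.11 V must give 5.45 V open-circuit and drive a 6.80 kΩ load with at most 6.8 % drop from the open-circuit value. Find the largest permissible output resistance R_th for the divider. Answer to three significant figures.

R_th ≤ 496 Ω

Loading drop = R_th/(R_th + R_L) ≤ 0.0680, so R_th ≤ R_L · ε/(1−ε) = 6.80 kΩ × 0.0680/0.9320 = 496 Ω.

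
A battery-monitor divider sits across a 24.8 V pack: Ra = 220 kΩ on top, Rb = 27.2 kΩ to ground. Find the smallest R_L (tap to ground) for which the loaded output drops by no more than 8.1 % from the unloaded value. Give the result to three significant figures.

Output resistance R_th = Ra‖Rb = (220 × 27.2)/247.2 = 24.21 kΩ.
The fractional drop is R_th/(R_th + R_L); requiring this ≤ 0.0810 gives R_L ≥ R_th(1/0.0810 − 1) = 24.21 × 11.35 = 275 kΩ.

R_L(min) ≈ 275 kΩ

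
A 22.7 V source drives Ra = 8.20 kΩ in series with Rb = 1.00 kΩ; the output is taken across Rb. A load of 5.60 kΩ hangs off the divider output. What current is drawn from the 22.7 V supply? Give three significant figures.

Rb‖R_L = 0.8485 kΩ, so the source sees Ra + Rb‖R_L = 9.048 kΩ.
I = 22.7 V / 9.048 kΩ = 2.51 mA.

I ≈ 2.51 mA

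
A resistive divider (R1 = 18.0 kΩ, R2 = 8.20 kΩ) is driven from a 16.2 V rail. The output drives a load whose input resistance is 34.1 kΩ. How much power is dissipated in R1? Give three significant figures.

Total resistance from the source is R1 + (R2‖R_L) = 24.61 kΩ, so I = 16.2/24.61 kΩ = 0.6583 mA.
P = I²·R1 = (0.6583 mA)² × 18.0 kΩ = 7.80 mW.

P ≈ 7.80 mW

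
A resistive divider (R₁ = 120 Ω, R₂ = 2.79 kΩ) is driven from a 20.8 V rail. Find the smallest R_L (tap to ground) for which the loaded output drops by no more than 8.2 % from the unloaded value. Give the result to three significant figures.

Output resistance R_th = R₁‖R₂ = (120 × 2790)/2910 = 115.1 Ω.
The fractional drop is R_th/(R_th + R_L); requiring this ≤ 0.0820 gives R_L ≥ R_th(1/0.0820 − 1) = 115.1 × 11.20 = 1.29 kΩ.

R_L(min) ≈ 1.29 kΩ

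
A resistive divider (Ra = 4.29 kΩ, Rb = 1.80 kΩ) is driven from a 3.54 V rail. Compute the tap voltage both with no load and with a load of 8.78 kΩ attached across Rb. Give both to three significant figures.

Open-circuit: V = 3.54 × 1.80/(4.29 + 1.80) = 1.05 V.
With the load, Rb becomes Rb‖R_L = 1.494 kΩ, so V = 3.54 × 1.494/5.784 = 0.914 V.

Unloaded: 1.05 V; loaded: 0.914 V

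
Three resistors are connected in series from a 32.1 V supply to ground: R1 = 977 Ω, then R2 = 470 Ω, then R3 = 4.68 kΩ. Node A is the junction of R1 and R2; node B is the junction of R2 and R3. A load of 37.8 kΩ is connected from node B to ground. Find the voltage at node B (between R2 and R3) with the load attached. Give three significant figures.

V ≈ 23.8 V

At node B, R3 is in parallel with the load: R3‖R_L = 4164 Ω.
Below node A the resistance is R2 + (R3‖R_L) = 4634 Ω, so V_A = 32.1 × 4634/5611 = 26.51 V.
Then V_B = V_A × (R3‖R_L)/(R2 + R3‖R_L) = 26.51 × 4164/4634 = 23.8 V.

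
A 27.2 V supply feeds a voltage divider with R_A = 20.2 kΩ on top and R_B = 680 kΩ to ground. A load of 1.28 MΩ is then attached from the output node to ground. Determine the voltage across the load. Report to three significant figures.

The load sits in parallel with R_B: R_B‖R_L = (680 × 1280) / (680 + 1280) = 444.1 kΩ.
V_out = 27.2 × 444.1 / (20.2 + 444.1) = 27.2 × 444.1/464.3 = 26.0 V.

V_out ≈ 26.0 V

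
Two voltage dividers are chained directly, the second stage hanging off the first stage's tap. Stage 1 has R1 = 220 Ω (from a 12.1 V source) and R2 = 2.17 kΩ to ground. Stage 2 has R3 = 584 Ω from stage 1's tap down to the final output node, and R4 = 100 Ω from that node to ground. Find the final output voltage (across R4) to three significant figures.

V_out ≈ 1.24 V

Stage 2 presents R3+R4 = 684.0 Ω as a load on stage 1's tap.
Stage 1's lower leg becomes R2‖(R3+R4) = 520.1 Ω, so V_mid = 12.1 × 520.1/740.1 = 8.503 V.
Stage 2 is itself unloaded: V_out = V_mid × R4/(R3+R4) = 8.503 × 100/684.0 = 1.24 V.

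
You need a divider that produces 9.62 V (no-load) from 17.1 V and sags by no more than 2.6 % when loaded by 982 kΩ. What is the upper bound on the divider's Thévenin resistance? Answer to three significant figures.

R_th ≤ 26.2 kΩ

Loading drop = R_th/(R_th + R_L) ≤ 0.0260, so R_th ≤ R_L · ε/(1−ε) = 982 kΩ × 0.0260/0.9740 = 26.2 kΩ.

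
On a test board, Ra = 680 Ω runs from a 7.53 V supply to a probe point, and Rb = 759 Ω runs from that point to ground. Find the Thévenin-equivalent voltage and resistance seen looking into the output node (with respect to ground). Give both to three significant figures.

V_th is the open-circuit tap voltage: 7.53 × 759/(680 + 759) = 3.97 V.
With the supply zeroed, Ra and Rb appear in parallel from the tap: R_th = Ra‖Rb = (680 × 759)/1439 = 359 Ω.

V_th = 3.97 V, R_th = 359 Ω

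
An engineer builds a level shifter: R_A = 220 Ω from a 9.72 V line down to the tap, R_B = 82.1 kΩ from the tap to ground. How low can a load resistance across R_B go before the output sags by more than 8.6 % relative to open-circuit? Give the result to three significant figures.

R_L(min) ≈ 2.33 kΩ

Output resistance R_th = R_A‖R_B = (220 × 82100)/82320 = 219.4 Ω.
The fractional drop is R_th/(R_th + R_L); requiring this ≤ 0.0860 gives R_L ≥ R_th(1/0.0860 − 1) = 219.4 × 10.63 = 2.33 kΩ.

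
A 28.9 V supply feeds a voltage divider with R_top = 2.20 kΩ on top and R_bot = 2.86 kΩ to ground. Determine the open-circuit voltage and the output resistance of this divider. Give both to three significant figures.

V_th = 16.3 V, R_th = 1.24 kΩ

V_th is the open-circuit tap voltage: 28.9 × 2.86/(2.20 + 2.86) = 16.3 V.
With the supply zeroed, R_top and R_bot appear in parallel from the tap: R_th = R_top‖R_bot = (2.20 × 2.86)/5.060 = 1.24 kΩ.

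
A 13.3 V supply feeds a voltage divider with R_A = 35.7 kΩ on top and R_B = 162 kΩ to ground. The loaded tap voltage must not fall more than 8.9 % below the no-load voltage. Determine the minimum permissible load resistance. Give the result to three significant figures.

Output resistance R_th = R_A‖R_B = (35.7 × 162)/197.7 = 29.25 kΩ.
The fractional drop is R_th/(R_th + R_L); requiring this ≤ 0.0890 gives R_L ≥ R_th(1/0.0890 − 1) = 29.25 × 10.24 = 299 kΩ.

R_L(min) ≈ 299 kΩ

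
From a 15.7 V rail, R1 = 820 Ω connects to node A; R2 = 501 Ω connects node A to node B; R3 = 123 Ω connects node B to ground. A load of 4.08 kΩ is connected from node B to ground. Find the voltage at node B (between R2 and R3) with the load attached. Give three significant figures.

At node B, R3 is in parallel with the load: R3‖R_L = 119.4 Ω.
Below node A the resistance is R2 + (R3‖R_L) = 620.4 Ω, so V_A = 15.7 × 620.4/1440 = 6.762 V.
Then V_B = V_A × (R3‖R_L)/(R2 + R3‖R_L) = 6.762 × 119.4/620.4 = 1.30 V.

V ≈ 1.30 V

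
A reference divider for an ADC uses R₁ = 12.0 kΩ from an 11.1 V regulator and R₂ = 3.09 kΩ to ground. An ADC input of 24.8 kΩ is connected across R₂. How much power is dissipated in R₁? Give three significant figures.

Total resistance from the source is R₁ + (R₂‖R_L) = 14.75 kΩ, so I = 11.1/14.75 kΩ = 0.7527 mA.
P = I²·R₁ = (0.7527 mA)² × 12.0 kΩ = 6.80 mW.

P ≈ 6.80 mW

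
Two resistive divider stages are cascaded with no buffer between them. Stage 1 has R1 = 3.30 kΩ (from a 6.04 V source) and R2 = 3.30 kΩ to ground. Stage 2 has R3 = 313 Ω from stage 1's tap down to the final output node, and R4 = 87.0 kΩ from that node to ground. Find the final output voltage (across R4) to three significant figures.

Stage 2 presents R3+R4 = 87310 Ω as a load on stage 1's tap.
Stage 1's lower leg becomes R2‖(R3+R4) = 3180 Ω, so V_mid = 6.04 × 3180/6480 = 2.964 V.
Stage 2 is itself unloaded: V_out = V_mid × R4/(R3+R4) = 2.964 × 87000/87310 = 2.95 V.

V_out ≈ 2.95 V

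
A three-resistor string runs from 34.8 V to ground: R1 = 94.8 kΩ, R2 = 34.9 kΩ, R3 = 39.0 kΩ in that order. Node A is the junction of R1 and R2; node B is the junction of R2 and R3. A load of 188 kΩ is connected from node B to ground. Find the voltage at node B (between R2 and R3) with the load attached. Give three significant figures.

At node B, R3 is in parallel with the load: R3‖R_L = 32.30 kΩ.
Below node A the resistance is R2 + (R3‖R_L) = 67.20 kΩ, so V_A = 34.8 × 67.20/162.0 = 14.44 V.
Then V_B = V_A × (R3‖R_L)/(R2 + R3‖R_L) = 14.44 × 32.30/67.20 = 6.94 V.

V ≈ 6.94 V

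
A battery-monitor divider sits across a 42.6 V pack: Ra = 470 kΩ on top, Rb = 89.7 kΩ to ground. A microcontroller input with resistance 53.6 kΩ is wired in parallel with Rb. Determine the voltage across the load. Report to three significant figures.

The load sits in parallel with Rb: Rb‖R_L = (89.7 × 53.6) / (89.7 + 53.6) = 33.55 kΩ.
V_out = 42.6 × 33.55 / (470 + 33.55) = 42.6 × 33.55/503.6 = 2.84 V.
(Unloaded it would have been 6.83 V.)

V_out ≈ 2.84 V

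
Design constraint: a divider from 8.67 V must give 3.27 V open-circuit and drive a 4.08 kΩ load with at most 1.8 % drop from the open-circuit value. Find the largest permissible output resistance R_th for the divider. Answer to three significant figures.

R_th ≤ 74.8 Ω

Loading drop = R_th/(R_th + R_L) ≤ 0.0180, so R_th ≤ R_L · ε/(1−ε) = 4.08 kΩ × 0.0180/0.9820 = 74.8 Ω.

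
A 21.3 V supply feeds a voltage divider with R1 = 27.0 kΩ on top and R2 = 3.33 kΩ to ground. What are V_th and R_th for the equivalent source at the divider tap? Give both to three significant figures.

V_th is the open-circuit tap voltage: 21.3 × 3.33/(27.0 + 3.33) = 2.34 V.
With the supply zeroed, R1 and R2 appear in parallel from the tap: R_th = R1‖R2 = (27.0 × 3.33)/30.33 = 2.96 kΩ.

V_th = 2.34 V, R_th = 2.96 kΩ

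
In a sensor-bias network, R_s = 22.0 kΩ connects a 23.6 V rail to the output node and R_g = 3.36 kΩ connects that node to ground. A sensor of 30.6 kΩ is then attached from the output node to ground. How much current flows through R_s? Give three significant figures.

R_g‖R_L = 3.028 kΩ, so the source sees R_s + R_g‖R_L = 25.03 kΩ.
I = 23.6 V / 25.03 kΩ = 0.943 mA.

I ≈ 0.943 mA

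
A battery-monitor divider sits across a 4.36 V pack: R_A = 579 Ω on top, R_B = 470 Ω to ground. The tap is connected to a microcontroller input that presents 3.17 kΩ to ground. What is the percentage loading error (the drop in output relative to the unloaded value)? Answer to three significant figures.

7.56 %

The divider's output (Thévenin) resistance is R_A‖R_B = 259.4 Ω.
Fractional drop under load = R_th/(R_th + R_L) = 259.4 / (259.4 + 3170) = 0.07565.
So the output falls by 7.56 %.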